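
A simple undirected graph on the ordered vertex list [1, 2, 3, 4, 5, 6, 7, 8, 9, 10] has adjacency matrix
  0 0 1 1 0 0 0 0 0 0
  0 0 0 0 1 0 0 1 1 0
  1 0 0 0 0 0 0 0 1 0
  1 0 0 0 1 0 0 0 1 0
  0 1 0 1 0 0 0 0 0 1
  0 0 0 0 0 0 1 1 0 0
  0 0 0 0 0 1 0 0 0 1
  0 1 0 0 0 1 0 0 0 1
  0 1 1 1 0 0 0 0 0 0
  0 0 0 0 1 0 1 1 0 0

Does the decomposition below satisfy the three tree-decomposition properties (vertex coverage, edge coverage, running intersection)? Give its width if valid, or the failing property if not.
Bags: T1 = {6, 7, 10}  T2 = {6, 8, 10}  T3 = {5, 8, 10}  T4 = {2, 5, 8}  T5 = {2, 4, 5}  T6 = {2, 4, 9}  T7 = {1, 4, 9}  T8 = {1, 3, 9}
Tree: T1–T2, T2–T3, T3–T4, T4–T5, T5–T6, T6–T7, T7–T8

Vertex coverage: the bags together contain {1, 2, 3, 4, 5, 6, 7, 8, 9, 10}, the full vertex set. Edge coverage: each edge of G has both endpoints in at least one bag. Running intersection: for every vertex, the bags containing it form a connected subtree. All three properties hold, so this is a valid tree decomposition of width max|bag| − 1 = 2, and hence tw(G) ≤ 2.

Yes; width 2.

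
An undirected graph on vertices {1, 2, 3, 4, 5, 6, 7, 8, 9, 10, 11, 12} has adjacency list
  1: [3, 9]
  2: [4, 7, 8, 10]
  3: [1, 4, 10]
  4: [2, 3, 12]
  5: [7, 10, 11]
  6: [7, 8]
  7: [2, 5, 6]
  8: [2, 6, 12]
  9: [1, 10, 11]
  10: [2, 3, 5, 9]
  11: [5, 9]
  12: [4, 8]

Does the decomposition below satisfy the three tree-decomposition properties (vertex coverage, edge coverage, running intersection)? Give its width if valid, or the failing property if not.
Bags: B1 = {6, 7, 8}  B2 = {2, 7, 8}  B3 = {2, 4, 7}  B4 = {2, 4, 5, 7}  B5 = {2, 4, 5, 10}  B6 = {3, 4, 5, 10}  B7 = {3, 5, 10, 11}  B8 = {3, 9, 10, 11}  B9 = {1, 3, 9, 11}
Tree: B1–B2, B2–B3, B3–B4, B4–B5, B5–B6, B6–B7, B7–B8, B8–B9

No — vertex 12 appears in no bag.

A tree decomposition must satisfy three properties: every vertex lies in some bag; for every edge, both endpoints lie together in some bag; and for every vertex, the bags containing it form a connected subtree. Here vertex 12 appears in no bag, so the decomposition is invalid.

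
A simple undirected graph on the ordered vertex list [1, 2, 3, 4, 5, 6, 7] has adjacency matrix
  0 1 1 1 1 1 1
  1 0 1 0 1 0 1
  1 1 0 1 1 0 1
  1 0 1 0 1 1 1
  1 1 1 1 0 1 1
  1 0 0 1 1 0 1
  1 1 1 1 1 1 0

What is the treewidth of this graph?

4

A width-4 tree decomposition is:
Bags: B1 = {1, 4, 5, 6, 7}  B2 = {1, 3, 4, 5, 7}  B3 = {1, 2, 3, 5, 7}
Tree: B1–B2, B2–B3
Each bag holds 5 vertices, so the decomposition has width 4, which upper-bounds the treewidth. For the lower bound, the 5 vertices {1, 2, 3, 5, 7} are pairwise adjacent, and any tree decomposition puts a clique entirely inside one bag — forcing width ≥ 4. Combining the bounds, tw(G) = 4.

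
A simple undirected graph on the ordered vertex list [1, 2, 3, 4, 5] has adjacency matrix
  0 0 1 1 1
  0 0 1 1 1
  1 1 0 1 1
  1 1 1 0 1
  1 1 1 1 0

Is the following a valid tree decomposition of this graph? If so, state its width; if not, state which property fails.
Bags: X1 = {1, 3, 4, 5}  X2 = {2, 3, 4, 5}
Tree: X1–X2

Vertex coverage: the bags together contain {1, 2, 3, 4, 5}, the full vertex set. Edge coverage: each edge of G has both endpoints in at least one bag. Running intersection: for every vertex, the bags containing it form a connected subtree. All three properties hold, so this is a valid tree decomposition of width max|bag| − 1 = 3, and hence tw(G) ≤ 3.

Yes; width 3.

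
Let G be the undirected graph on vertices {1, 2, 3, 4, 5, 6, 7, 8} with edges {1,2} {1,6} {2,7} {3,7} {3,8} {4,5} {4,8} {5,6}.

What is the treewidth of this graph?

A width-2 tree decomposition is:
Bags: B1 = {3, 4, 8}  B2 = {3, 4, 5}  B3 = {3, 5, 6}  B4 = {1, 3, 6}  B5 = {1, 2, 3}  B6 = {2, 3, 7}
Tree: B1–B2, B2–B3, B3–B4, B4–B5, B5–B6
Each bag holds 3 vertices, so the decomposition has width 2, which upper-bounds the treewidth. The edges 3–8–4–5–6–1–2–7–3 form a cycle, so G is not a tree and its treewidth is at least 2. Combining the bounds, tw(G) = 2.

2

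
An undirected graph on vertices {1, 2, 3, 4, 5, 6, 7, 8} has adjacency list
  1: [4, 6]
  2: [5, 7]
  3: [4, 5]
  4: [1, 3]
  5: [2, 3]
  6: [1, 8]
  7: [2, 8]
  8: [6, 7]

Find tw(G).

2

A width-2 tree decomposition is:
Bags: B1 = {6, 7, 8}  B2 = {1, 6, 7}  B3 = {1, 4, 7}  B4 = {3, 4, 7}  B5 = {3, 5, 7}  B6 = {2, 5, 7}
Tree: B1–B2, B2–B3, B3–B4, B4–B5, B5–B6
Each bag holds 3 vertices, so the decomposition has width 2, which upper-bounds the treewidth. Since 7–8–6–1–4–3–5–2–7 is a cycle in G, G is not acyclic. Forests are exactly the graphs of treewidth ≤ 1, so tw(G) ≥ 2. Therefore the treewidth is 2.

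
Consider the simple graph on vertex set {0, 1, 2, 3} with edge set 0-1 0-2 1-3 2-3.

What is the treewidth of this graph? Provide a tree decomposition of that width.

Treewidth 2.
Bags: B1 = {0, 1, 3}  B2 = {0, 2, 3}
Tree: B1–B2

The largest bag has 3 vertices, giving width 2; this decomposition certifies tw(G) ≤ 2. For the lower bound, G contains the cycle 3–1–0–2–3, so G is not a forest; only forests have treewidth ≤ 1, hence tw(G) ≥ 2. The upper and lower bounds meet at 2, so that is the treewidth.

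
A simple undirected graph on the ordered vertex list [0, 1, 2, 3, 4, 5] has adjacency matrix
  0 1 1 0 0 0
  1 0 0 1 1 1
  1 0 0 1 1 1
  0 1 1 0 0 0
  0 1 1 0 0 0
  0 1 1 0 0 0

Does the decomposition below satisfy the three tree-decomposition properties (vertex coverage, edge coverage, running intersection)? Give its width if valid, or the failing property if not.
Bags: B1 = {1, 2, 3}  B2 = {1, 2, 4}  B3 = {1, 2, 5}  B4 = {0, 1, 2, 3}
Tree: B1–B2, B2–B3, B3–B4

No — bags containing vertex 3 are not connected in the tree.

A tree decomposition must satisfy three properties: every vertex lies in some bag; for every edge, both endpoints lie together in some bag; and for every vertex, the bags containing it form a connected subtree. Here bags containing vertex 3 are not connected in the tree, so the decomposition is invalid.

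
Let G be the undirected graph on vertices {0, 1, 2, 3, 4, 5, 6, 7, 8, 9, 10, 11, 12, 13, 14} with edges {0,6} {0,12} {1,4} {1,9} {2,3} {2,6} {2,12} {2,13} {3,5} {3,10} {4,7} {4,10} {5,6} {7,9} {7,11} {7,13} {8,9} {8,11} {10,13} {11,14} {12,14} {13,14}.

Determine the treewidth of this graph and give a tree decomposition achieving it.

Each bag holds 4 vertices, so the decomposition has width 3, which upper-bounds the treewidth. For the lower bound: the 4 vertex sets {0,5,6}, {3}, {2}, {10,12,13,14} are disjoint, each induces a connected subgraph, and every pair is joined by at least one edge of G. Contracting each set to a single vertex therefore yields K_{4} as a minor, and since treewidth is minor-monotone, tw(G) ≥ tw(K_{4}) = 3. Combining the bounds, tw(G) = 3.

Treewidth 3.
One such decomposition:
Bags: B1 = {0, 3, 5, 6}  B2 = {0, 2, 3, 6}  B3 = {0, 2, 3, 12}  B4 = {2, 3, 10, 12}  B5 = {2, 10, 12, 13}  B6 = {10, 12, 13, 14}  B7 = {4, 10, 13, 14}  B8 = {4, 7, 13, 14}  B9 = {4, 7, 11, 14}  B10 = {1, 4, 7, 11}  B11 = {1, 7, 9, 11}  B12 = {1, 8, 9, 11}
Tree: B1–B2, B2–B3, B3–B4, B4–B5, B5–B6, B6–B7, B7–B8, B8–B9, B9–B10, B10–B11, B11–B12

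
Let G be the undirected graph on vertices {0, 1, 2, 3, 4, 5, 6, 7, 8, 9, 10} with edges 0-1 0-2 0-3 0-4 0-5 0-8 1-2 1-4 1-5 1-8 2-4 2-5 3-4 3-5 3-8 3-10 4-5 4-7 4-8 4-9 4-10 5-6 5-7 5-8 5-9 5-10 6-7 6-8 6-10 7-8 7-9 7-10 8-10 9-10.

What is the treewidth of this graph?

A width-4 tree decomposition is:
Bags: B1 = {4, 5, 7, 8, 10}  B2 = {3, 4, 5, 8, 10}  B3 = {5, 6, 7, 8, 10}  B4 = {4, 5, 7, 9, 10}  B5 = {0, 3, 4, 5, 8}  B6 = {0, 1, 4, 5, 8}  B7 = {0, 1, 2, 4, 5}
Tree: B1–B2, B1–B3, B1–B4, B2–B5, B5–B6, B6–B7
Every bag has size at most 5, so the width is 5 − 1 = 4 and tw(G) ≤ 4. Conversely, {0, 1, 4, 5, 8} is a clique of size 5, and the vertices of any clique must share a bag in every tree decomposition; so some bag has ≥ 5 vertices and tw(G) ≥ 4. The upper and lower bounds meet at 4, so that is the treewidth.

4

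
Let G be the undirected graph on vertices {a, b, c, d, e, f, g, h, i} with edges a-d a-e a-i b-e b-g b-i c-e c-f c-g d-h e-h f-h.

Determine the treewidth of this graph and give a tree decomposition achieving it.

Each bag holds 4 vertices, so the decomposition has width 3, which upper-bounds the treewidth. For the lower bound: the 4 vertex sets {a,d,i}, {b}, {e}, {c,f,g,h} are disjoint, each induces a connected subgraph, and every pair is joined by at least one edge of G. Contracting each set to a single vertex therefore yields K_{4} as a minor, and since treewidth is minor-monotone, tw(G) ≥ tw(K_{4}) = 3. Combining the bounds, tw(G) = 3.

Treewidth 3.
One such decomposition:
Bags: B1 = {a, b, d, i}  B2 = {a, b, d, e}  B3 = {b, d, e, h}  B4 = {b, e, g, h}  B5 = {c, e, g, h}  B6 = {c, f, g, h}
Tree: B1–B2, B2–B3, B3–B4, B4–B5, B5–B6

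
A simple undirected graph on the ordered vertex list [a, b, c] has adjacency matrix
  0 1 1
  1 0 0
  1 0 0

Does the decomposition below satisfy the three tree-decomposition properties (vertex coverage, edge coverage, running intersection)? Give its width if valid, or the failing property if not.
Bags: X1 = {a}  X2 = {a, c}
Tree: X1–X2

A tree decomposition must satisfy three properties: every vertex lies in some bag; for every edge, both endpoints lie together in some bag; and for every vertex, the bags containing it form a connected subtree. Here vertex b appears in no bag, so the decomposition is invalid.

No — vertex b appears in no bag.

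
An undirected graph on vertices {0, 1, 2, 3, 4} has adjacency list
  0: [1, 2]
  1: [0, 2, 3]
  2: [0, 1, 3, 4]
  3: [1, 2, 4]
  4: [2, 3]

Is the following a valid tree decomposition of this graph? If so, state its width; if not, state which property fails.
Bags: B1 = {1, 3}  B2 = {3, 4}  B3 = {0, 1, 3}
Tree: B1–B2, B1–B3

A tree decomposition must satisfy three properties: every vertex lies in some bag; for every edge, both endpoints lie together in some bag; and for every vertex, the bags containing it form a connected subtree. Here vertex 2 appears in no bag, so the decomposition is invalid.

No — vertex 2 appears in no bag.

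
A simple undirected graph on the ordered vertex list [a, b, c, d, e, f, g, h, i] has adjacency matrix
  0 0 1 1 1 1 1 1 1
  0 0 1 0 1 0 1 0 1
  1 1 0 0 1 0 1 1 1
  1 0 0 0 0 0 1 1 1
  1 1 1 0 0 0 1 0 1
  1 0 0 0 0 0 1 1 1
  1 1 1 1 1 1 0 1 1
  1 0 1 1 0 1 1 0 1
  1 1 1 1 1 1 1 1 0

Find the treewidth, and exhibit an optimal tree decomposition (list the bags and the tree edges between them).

Treewidth 4.
Bags: B1 = {a, f, g, h, i}  B2 = {a, c, g, h, i}  B3 = {a, d, g, h, i}  B4 = {a, c, e, g, i}  B5 = {b, c, e, g, i}
Tree: B1–B2, B1–B3, B2–B4, B4–B5

The largest bag has 5 vertices, giving width 4; this decomposition certifies tw(G) ≤ 4. On the other hand G contains the 5-clique {a, c, e, g, i}. A clique must lie in a single bag of any decomposition, so no decomposition can have width below 4. Therefore the treewidth is 4.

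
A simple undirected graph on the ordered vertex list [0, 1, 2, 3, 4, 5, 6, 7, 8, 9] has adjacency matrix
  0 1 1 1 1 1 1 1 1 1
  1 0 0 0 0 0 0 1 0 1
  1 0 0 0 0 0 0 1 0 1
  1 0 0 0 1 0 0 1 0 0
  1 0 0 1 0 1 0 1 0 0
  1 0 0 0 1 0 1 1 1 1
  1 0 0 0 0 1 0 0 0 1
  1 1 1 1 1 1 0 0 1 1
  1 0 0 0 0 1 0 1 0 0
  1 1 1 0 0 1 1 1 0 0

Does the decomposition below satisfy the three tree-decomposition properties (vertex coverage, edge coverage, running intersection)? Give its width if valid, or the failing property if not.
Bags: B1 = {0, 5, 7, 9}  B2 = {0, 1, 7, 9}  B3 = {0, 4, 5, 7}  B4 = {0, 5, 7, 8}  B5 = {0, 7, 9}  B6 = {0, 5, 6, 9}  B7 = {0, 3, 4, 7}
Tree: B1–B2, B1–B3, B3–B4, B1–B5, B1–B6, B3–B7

No — vertex 2 appears in no bag.

A tree decomposition must satisfy three properties: every vertex lies in some bag; for every edge, both endpoints lie together in some bag; and for every vertex, the bags containing it form a connected subtree. Here vertex 2 appears in no bag, so the decomposition is invalid.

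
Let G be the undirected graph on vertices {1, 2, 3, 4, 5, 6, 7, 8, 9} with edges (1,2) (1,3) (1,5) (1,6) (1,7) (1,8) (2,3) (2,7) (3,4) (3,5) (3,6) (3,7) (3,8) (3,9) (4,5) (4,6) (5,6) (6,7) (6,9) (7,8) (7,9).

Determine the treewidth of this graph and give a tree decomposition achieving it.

Every bag has size at most 4, so the width is 4 − 1 = 3 and tw(G) ≤ 3. On the other hand G contains the 4-clique {1, 3, 5, 6}. A clique must lie in a single bag of any decomposition, so no decomposition can have width below 3. The upper and lower bounds meet at 3, so that is the treewidth.

Treewidth 3.
One optimal decomposition is:
Bags: B1 = {3, 6, 7, 9}  B2 = {1, 3, 6, 7}  B3 = {1, 2, 3, 7}  B4 = {1, 3, 5, 6}  B5 = {1, 3, 7, 8}  B6 = {3, 4, 5, 6}
Tree: B1–B2, B2–B3, B2–B4, B3–B5, B4–B6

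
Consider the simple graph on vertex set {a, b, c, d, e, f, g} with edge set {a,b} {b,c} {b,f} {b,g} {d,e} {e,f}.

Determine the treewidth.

A width-1 tree decomposition is:
Bags: B1 = {b, c}  B2 = {b, g}  B3 = {a, b}  B4 = {b, f}  B5 = {e, f}  B6 = {d, e}
Tree: B1–B2, B1–B3, B1–B4, B4–B5, B5–B6
The largest bag has 2 vertices, giving width 1; this decomposition certifies tw(G) ≤ 1. Since G has at least one edge (e.g. c–b), it is not an edgeless graph, so tw(G) ≥ 1. Therefore the treewidth is 1.

1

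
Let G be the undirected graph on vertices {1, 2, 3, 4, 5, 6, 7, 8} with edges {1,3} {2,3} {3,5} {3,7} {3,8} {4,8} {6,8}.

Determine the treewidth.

A width-1 tree decomposition is:
Bags: B1 = {2, 3}  B2 = {1, 3}  B3 = {3, 5}  B4 = {3, 8}  B5 = {6, 8}  B6 = {3, 7}  B7 = {4, 8}
Tree: B1–B2, B2–B3, B3–B4, B4–B5, B3–B6, B5–B7
The largest bag has 2 vertices, giving width 1; this decomposition certifies tw(G) ≤ 1. Any graph with an edge has treewidth ≥ 1, and G has the edge 2–3. Therefore the treewidth is 1.

1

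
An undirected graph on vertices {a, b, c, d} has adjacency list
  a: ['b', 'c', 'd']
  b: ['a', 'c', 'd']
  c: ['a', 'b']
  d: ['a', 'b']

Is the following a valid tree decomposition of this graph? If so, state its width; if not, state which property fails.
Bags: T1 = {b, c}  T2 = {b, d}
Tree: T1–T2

A tree decomposition must satisfy three properties: every vertex lies in some bag; for every edge, both endpoints lie together in some bag; and for every vertex, the bags containing it form a connected subtree. Here vertex a appears in no bag, so the decomposition is invalid.

No — vertex a appears in no bag.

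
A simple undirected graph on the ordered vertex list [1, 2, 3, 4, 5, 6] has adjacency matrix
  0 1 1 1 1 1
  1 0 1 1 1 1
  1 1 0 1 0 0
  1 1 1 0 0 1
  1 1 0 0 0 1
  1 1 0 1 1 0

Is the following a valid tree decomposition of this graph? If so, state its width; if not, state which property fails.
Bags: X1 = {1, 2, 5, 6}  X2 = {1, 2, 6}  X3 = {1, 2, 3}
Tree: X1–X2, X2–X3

No — vertex 4 appears in no bag.

A tree decomposition must satisfy three properties: every vertex lies in some bag; for every edge, both endpoints lie together in some bag; and for every vertex, the bags containing it form a connected subtree. Here vertex 4 appears in no bag, so the decomposition is invalid.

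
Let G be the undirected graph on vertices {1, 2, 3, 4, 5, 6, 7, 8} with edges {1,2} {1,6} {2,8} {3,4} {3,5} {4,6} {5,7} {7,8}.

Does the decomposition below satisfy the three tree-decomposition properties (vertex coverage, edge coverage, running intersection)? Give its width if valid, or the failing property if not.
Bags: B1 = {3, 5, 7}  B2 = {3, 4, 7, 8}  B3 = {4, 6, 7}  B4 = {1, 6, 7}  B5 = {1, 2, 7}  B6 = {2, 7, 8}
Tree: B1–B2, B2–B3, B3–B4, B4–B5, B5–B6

No — bags containing vertex 8 are not connected in the tree.

A tree decomposition must satisfy three properties: every vertex lies in some bag; for every edge, both endpoints lie together in some bag; and for every vertex, the bags containing it form a connected subtree. Here bags containing vertex 8 are not connected in the tree, so the decomposition is invalid.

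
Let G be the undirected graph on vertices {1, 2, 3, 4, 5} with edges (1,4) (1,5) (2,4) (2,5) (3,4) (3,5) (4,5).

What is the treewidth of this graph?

2

A width-2 tree decomposition is:
Bags: B1 = {2, 4, 5}  B2 = {3, 4, 5}  B3 = {1, 4, 5}
Tree: B1–B2, B2–B3
The largest bag has 3 vertices, giving width 2; this decomposition certifies tw(G) ≤ 2. For the lower bound, the 3 vertices {1, 4, 5} are pairwise adjacent, and any tree decomposition puts a clique entirely inside one bag — forcing width ≥ 2. Therefore the treewidth is 2.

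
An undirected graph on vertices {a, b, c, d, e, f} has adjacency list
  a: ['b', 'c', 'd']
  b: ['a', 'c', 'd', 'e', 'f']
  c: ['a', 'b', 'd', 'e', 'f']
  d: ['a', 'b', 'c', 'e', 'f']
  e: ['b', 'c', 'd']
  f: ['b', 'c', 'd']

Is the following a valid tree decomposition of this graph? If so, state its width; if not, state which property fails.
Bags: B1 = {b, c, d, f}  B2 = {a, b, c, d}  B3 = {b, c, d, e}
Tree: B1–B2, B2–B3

Yes; width 3.

Every vertex of G appears in some bag (union = {a, b, c, d, e, f}); every edge is covered by a bag; and for each vertex v the set of bags containing v is connected in the bag tree. The decomposition is therefore valid. The largest bag has 4 vertices, so the width is 3.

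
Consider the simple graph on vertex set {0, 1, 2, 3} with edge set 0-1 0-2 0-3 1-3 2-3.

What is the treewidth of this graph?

A width-2 tree decomposition is:
Bags: B1 = {0, 1, 3}  B2 = {0, 2, 3}
Tree: B1–B2
The largest bag has 3 vertices, giving width 2; this decomposition certifies tw(G) ≤ 2. Conversely, {0, 1, 3} is a clique of size 3, and the vertices of any clique must share a bag in every tree decomposition; so some bag has ≥ 3 vertices and tw(G) ≥ 2. Hence tw(G) = 2 exactly.

2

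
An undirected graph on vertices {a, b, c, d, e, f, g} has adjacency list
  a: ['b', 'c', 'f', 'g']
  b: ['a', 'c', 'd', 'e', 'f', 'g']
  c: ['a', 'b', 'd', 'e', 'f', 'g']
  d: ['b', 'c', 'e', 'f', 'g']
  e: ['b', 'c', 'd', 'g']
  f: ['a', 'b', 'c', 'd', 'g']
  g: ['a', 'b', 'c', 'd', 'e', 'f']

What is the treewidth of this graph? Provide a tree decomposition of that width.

Each bag holds 5 vertices, so the decomposition has width 4, which upper-bounds the treewidth. For the lower bound, the 5 vertices {b, c, d, e, g} are pairwise adjacent, and any tree decomposition puts a clique entirely inside one bag — forcing width ≥ 4. Combining the bounds, tw(G) = 4.

Treewidth 4.
One such decomposition:
Bags: B1 = {b, c, d, f, g}  B2 = {b, c, d, e, g}  B3 = {a, b, c, f, g}
Tree: B1–B2, B1–B3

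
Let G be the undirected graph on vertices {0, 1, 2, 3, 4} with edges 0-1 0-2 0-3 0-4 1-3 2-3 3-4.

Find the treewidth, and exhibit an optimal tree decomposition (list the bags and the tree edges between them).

Treewidth 2.
One optimal decomposition is:
Bags: B1 = {0, 3, 4}  B2 = {0, 2, 3}  B3 = {0, 1, 3}
Tree: B1–B2, B1–B3

Every bag has size at most 3, so the width is 3 − 1 = 2 and tw(G) ≤ 2. Conversely, {0, 1, 3} is a clique of size 3, and the vertices of any clique must share a bag in every tree decomposition; so some bag has ≥ 3 vertices and tw(G) ≥ 2. Combining the bounds, tw(G) = 2.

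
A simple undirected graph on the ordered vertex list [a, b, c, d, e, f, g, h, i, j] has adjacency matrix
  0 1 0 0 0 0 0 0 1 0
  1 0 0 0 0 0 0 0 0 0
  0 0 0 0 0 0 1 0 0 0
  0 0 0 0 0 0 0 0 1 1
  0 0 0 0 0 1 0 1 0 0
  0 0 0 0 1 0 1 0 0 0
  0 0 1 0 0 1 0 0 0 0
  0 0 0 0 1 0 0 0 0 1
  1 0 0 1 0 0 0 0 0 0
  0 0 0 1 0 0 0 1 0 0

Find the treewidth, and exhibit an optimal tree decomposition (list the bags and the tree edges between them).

The largest bag has 2 vertices, giving width 1; this decomposition certifies tw(G) ≤ 1. Since G has at least one edge (e.g. b–a), it is not an edgeless graph, so tw(G) ≥ 1. Therefore the treewidth is 1.

Treewidth 1.
One such decomposition:
Bags: B1 = {a, b}  B2 = {a, i}  B3 = {d, i}  B4 = {d, j}  B5 = {h, j}  B6 = {e, h}  B7 = {e, f}  B8 = {f, g}  B9 = {c, g}
Tree: B1–B2, B2–B3, B3–B4, B4–B5, B5–B6, B6–B7, B7–B8, B8–B9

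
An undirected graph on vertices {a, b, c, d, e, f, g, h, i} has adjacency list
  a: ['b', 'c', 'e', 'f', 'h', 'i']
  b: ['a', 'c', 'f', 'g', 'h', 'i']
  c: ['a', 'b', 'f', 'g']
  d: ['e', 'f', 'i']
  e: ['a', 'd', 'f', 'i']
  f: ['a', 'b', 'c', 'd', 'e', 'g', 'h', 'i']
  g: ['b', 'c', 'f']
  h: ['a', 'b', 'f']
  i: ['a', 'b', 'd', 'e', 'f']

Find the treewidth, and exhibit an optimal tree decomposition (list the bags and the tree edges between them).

Treewidth 3.
One such decomposition:
Bags: B1 = {a, e, f, i}  B2 = {a, b, f, i}  B3 = {a, b, c, f}  B4 = {a, b, f, h}  B5 = {d, e, f, i}  B6 = {b, c, f, g}
Tree: B1–B2, B2–B3, B2–B4, B1–B5, B3–B6

The largest bag has 4 vertices, giving width 3; this decomposition certifies tw(G) ≤ 3. Conversely, {d, e, f, i} is a clique of size 4, and the vertices of any clique must share a bag in every tree decomposition; so some bag has ≥ 4 vertices and tw(G) ≥ 3. Combining the bounds, tw(G) = 3.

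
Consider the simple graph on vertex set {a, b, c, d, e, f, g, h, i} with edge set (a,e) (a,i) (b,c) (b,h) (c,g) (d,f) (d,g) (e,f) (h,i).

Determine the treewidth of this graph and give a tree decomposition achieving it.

Each bag holds 3 vertices, so the decomposition has width 2, which upper-bounds the treewidth. For the lower bound, G contains the cycle a–e–f–d–g–c–b–h–i–a, so G is not a forest; only forests have treewidth ≤ 1, hence tw(G) ≥ 2. The upper and lower bounds meet at 2, so that is the treewidth.

Treewidth 2.
Bags: B1 = {a, e, f}  B2 = {a, d, f}  B3 = {a, d, g}  B4 = {a, c, g}  B5 = {a, b, c}  B6 = {a, b, h}  B7 = {a, h, i}
Tree: B1–B2, B2–B3, B3–B4, B4–B5, B5–B6, B6–B7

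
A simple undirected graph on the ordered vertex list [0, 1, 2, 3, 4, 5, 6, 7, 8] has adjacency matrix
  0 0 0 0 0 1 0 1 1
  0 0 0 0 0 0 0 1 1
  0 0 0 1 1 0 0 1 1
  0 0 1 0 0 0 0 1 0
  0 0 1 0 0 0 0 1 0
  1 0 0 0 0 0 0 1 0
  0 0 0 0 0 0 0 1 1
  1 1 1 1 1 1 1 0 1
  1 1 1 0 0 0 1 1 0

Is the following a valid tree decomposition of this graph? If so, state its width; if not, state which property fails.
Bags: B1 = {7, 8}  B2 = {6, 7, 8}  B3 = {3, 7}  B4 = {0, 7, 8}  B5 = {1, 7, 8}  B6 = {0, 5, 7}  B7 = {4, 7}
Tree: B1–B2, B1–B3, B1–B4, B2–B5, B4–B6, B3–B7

No — vertex 2 appears in no bag.

A tree decomposition must satisfy three properties: every vertex lies in some bag; for every edge, both endpoints lie together in some bag; and for every vertex, the bags containing it form a connected subtree. Here vertex 2 appears in no bag, so the decomposition is invalid.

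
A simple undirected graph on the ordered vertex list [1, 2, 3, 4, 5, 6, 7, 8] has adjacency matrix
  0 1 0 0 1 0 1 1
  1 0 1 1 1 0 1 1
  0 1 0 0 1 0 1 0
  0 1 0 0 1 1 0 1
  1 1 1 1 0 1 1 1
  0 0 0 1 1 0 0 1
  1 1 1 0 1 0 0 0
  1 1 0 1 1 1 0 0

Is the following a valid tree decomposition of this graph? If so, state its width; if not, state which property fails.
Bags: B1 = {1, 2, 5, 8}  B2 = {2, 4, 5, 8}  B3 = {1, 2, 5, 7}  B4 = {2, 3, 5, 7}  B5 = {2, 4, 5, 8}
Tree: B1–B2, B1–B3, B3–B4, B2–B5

No — vertex 6 appears in no bag.

A tree decomposition must satisfy three properties: every vertex lies in some bag; for every edge, both endpoints lie together in some bag; and for every vertex, the bags containing it form a connected subtree. Here vertex 6 appears in no bag, so the decomposition is invalid.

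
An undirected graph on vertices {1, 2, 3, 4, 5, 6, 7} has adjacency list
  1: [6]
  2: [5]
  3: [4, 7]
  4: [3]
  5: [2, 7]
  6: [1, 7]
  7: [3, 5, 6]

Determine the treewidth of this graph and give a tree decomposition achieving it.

Every bag has size at most 2, so the width is 2 − 1 = 1 and tw(G) ≤ 1. Any graph with an edge has treewidth ≥ 1, and G has the edge 3–7. The upper and lower bounds meet at 1, so that is the treewidth.

Treewidth 1.
Bags: B1 = {3, 7}  B2 = {6, 7}  B3 = {5, 7}  B4 = {3, 4}  B5 = {2, 5}  B6 = {1, 6}
Tree: B1–B2, B2–B3, B1–B4, B3–B5, B2–B6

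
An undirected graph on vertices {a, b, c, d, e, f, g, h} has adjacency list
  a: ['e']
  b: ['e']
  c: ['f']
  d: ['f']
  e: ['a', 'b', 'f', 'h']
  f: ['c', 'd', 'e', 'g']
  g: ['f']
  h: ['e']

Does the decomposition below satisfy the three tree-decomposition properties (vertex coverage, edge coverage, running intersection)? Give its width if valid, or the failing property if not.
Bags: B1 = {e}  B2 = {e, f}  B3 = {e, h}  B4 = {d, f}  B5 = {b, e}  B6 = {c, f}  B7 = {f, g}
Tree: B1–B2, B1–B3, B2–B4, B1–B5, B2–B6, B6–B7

No — vertex a appears in no bag.

A tree decomposition must satisfy three properties: every vertex lies in some bag; for every edge, both endpoints lie together in some bag; and for every vertex, the bags containing it form a connected subtree. Here vertex a appears in no bag, so the decomposition is invalid.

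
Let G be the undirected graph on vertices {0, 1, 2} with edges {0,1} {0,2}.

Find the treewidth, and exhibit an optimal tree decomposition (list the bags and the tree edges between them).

Treewidth 1.
Bags: B1 = {0, 1}  B2 = {0, 2}
Tree: B1–B2

Each bag holds 2 vertices, so the decomposition has width 1, which upper-bounds the treewidth. Since G has at least one edge (e.g. 0–1), it is not an edgeless graph, so tw(G) ≥ 1. Therefore the treewidth is 1.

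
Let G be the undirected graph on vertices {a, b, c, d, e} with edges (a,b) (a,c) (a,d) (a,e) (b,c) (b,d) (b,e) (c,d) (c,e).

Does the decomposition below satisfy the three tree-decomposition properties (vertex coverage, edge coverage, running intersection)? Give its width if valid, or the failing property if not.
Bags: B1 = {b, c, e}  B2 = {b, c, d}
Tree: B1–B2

A tree decomposition must satisfy three properties: every vertex lies in some bag; for every edge, both endpoints lie together in some bag; and for every vertex, the bags containing it form a connected subtree. Here vertex a appears in no bag, so the decomposition is invalid.

No — vertex a appears in no bag.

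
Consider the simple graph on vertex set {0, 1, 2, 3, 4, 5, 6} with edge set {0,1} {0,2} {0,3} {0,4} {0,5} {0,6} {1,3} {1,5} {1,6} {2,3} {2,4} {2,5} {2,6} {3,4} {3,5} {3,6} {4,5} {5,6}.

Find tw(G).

4

A width-4 tree decomposition is:
Bags: B1 = {0, 2, 3, 5, 6}  B2 = {0, 2, 3, 4, 5}  B3 = {0, 1, 3, 5, 6}
Tree: B1–B2, B1–B3
Every bag has size at most 5, so the width is 5 − 1 = 4 and tw(G) ≤ 4. For the lower bound, the 5 vertices {0, 1, 3, 5, 6} are pairwise adjacent, and any tree decomposition puts a clique entirely inside one bag — forcing width ≥ 4. Hence tw(G) = 4 exactly.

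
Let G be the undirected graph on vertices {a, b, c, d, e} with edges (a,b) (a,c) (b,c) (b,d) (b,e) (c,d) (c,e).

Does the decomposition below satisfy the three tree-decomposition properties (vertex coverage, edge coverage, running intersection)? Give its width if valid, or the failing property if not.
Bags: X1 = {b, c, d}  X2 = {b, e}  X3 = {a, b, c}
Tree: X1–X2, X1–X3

A tree decomposition must satisfy three properties: every vertex lies in some bag; for every edge, both endpoints lie together in some bag; and for every vertex, the bags containing it form a connected subtree. Here edge (c,e) lies in no bag, so the decomposition is invalid.

No — edge (c,e) lies in no bag.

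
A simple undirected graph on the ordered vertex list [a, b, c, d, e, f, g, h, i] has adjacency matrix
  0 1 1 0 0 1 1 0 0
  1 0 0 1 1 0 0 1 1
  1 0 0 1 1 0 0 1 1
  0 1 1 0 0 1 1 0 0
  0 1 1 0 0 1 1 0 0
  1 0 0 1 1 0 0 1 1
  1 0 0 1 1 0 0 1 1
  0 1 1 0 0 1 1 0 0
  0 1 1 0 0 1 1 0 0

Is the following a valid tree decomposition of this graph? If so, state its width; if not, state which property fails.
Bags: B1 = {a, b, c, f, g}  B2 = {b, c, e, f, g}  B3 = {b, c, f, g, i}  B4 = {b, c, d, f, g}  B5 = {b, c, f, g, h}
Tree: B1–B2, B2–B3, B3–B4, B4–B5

Yes; width 4.

Every vertex of G appears in some bag (union = {a, b, c, d, e, f, g, h, i}); every edge is covered by a bag; and for each vertex v the set of bags containing v is connected in the bag tree. The decomposition is therefore valid. The largest bag has 5 vertices, so the width is 4.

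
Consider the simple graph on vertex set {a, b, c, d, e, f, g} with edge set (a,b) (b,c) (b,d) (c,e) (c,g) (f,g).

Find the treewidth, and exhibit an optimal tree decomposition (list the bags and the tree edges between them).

Treewidth 1.
One such decomposition:
Bags: B1 = {c, e}  B2 = {c, g}  B3 = {b, c}  B4 = {a, b}  B5 = {f, g}  B6 = {b, d}
Tree: B1–B2, B1–B3, B3–B4, B2–B5, B3–B6

The largest bag has 2 vertices, giving width 1; this decomposition certifies tw(G) ≤ 1. Any graph with an edge has treewidth ≥ 1, and G has the edge e–c. Combining the bounds, tw(G) = 1.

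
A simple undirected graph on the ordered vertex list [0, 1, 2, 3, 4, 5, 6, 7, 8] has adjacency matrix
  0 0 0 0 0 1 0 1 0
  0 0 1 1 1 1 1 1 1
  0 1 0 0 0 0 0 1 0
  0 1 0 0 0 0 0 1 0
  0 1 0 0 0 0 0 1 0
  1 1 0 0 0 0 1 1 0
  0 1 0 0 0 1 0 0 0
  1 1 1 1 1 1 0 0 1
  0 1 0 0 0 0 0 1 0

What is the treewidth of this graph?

2

A width-2 tree decomposition is:
Bags: B1 = {1, 7, 8}  B2 = {1, 2, 7}  B3 = {1, 4, 7}  B4 = {1, 3, 7}  B5 = {1, 5, 7}  B6 = {0, 5, 7}  B7 = {1, 5, 6}
Tree: B1–B2, B2–B3, B3–B4, B2–B5, B5–B6, B5–B7
The largest bag has 3 vertices, giving width 2; this decomposition certifies tw(G) ≤ 2. On the other hand G contains the 3-clique {0, 5, 7}. A clique must lie in a single bag of any decomposition, so no decomposition can have width below 2. Combining the bounds, tw(G) = 2.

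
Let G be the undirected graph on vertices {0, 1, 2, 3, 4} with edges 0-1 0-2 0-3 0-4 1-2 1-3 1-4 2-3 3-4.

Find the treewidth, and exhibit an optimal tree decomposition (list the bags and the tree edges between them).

Each bag holds 4 vertices, so the decomposition has width 3, which upper-bounds the treewidth. Conversely, {0, 1, 2, 3} is a clique of size 4, and the vertices of any clique must share a bag in every tree decomposition; so some bag has ≥ 4 vertices and tw(G) ≥ 3. Therefore the treewidth is 3.

Treewidth 3.
Bags: B1 = {0, 1, 3, 4}  B2 = {0, 1, 2, 3}
Tree: B1–B2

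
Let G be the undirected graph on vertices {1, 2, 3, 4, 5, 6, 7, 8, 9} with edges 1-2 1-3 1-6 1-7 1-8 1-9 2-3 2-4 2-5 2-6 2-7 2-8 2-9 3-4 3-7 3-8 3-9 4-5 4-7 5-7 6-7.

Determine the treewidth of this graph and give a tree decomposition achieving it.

Treewidth 3.
One such decomposition:
Bags: B1 = {1, 2, 6, 7}  B2 = {1, 2, 3, 7}  B3 = {2, 3, 4, 7}  B4 = {2, 4, 5, 7}  B5 = {1, 2, 3, 8}  B6 = {1, 2, 3, 9}
Tree: B1–B2, B2–B3, B3–B4, B2–B5, B2–B6

Every bag has size at most 4, so the width is 4 − 1 = 3 and tw(G) ≤ 3. Conversely, {1, 2, 3, 8} is a clique of size 4, and the vertices of any clique must share a bag in every tree decomposition; so some bag has ≥ 4 vertices and tw(G) ≥ 3. Hence tw(G) = 3 exactly.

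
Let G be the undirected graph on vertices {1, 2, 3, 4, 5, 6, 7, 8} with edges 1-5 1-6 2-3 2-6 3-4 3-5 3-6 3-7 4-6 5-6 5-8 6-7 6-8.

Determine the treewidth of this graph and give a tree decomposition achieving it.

The largest bag has 3 vertices, giving width 2; this decomposition certifies tw(G) ≤ 2. On the other hand G contains the 3-clique {5, 6, 8}. A clique must lie in a single bag of any decomposition, so no decomposition can have width below 2. Therefore the treewidth is 2.

Treewidth 2.
Bags: B1 = {1, 5, 6}  B2 = {3, 5, 6}  B3 = {2, 3, 6}  B4 = {3, 6, 7}  B5 = {3, 4, 6}  B6 = {5, 6, 8}
Tree: B1–B2, B2–B3, B3–B4, B3–B5, B2–B6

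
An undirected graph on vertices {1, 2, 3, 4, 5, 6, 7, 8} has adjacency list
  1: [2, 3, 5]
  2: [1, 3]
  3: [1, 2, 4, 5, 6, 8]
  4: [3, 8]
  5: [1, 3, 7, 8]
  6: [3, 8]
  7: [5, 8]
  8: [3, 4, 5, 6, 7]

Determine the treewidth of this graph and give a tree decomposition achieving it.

Treewidth 2.
One such decomposition:
Bags: B1 = {3, 6, 8}  B2 = {3, 5, 8}  B3 = {1, 3, 5}  B4 = {1, 2, 3}  B5 = {5, 7, 8}  B6 = {3, 4, 8}
Tree: B1–B2, B2–B3, B3–B4, B2–B5, B2–B6

Every bag has size at most 3, so the width is 3 − 1 = 2 and tw(G) ≤ 2. On the other hand G contains the 3-clique {3, 4, 8}. A clique must lie in a single bag of any decomposition, so no decomposition can have width below 2. Therefore the treewidth is 2.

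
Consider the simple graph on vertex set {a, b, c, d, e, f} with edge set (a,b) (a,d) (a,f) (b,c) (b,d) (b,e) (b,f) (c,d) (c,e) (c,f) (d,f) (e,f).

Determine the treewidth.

3

A width-3 tree decomposition is:
Bags: B1 = {b, c, d, f}  B2 = {b, c, e, f}  B3 = {a, b, d, f}
Tree: B1–B2, B1–B3
Each bag holds 4 vertices, so the decomposition has width 3, which upper-bounds the treewidth. On the other hand G contains the 4-clique {b, c, d, f}. A clique must lie in a single bag of any decomposition, so no decomposition can have width below 3. The upper and lower bounds meet at 3, so that is the treewidth.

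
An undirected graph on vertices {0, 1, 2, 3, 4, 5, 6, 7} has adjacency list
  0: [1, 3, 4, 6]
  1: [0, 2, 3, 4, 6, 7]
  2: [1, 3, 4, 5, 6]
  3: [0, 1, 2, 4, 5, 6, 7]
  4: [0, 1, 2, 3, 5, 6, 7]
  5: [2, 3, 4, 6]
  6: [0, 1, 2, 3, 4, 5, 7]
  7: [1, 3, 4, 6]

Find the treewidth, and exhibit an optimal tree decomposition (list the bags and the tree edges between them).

Treewidth 4.
One optimal decomposition is:
Bags: B1 = {0, 1, 3, 4, 6}  B2 = {1, 2, 3, 4, 6}  B3 = {1, 3, 4, 6, 7}  B4 = {2, 3, 4, 5, 6}
Tree: B1–B2, B2–B3, B2–B4

The largest bag has 5 vertices, giving width 4; this decomposition certifies tw(G) ≤ 4. On the other hand G contains the 5-clique {0, 1, 3, 4, 6}. A clique must lie in a single bag of any decomposition, so no decomposition can have width below 4. Hence tw(G) = 4 exactly.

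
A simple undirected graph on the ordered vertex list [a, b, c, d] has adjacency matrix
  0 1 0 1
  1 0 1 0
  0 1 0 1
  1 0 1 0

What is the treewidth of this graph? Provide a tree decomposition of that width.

Treewidth 2.
One optimal decomposition is:
Bags: B1 = {b, c, d}  B2 = {a, b, d}
Tree: B1–B2

The largest bag has 3 vertices, giving width 2; this decomposition certifies tw(G) ≤ 2. The edges b–c–d–a–b form a cycle, so G is not a tree and its treewidth is at least 2. Combining the bounds, tw(G) = 2.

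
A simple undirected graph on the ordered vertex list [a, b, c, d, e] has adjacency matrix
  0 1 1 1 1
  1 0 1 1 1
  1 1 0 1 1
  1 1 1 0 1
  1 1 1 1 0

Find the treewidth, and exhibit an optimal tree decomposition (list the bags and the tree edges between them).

A single bag containing all 5 vertices is trivially a valid decomposition of width 4. On the other hand G contains the 5-clique {a, b, c, d, e}. A clique must lie in a single bag of any decomposition, so no decomposition can have width below 4. Hence tw(G) = 4 exactly.

Treewidth 4.
One such decomposition:
Bags: B1 = {a, b, c, d, e}
Tree: (single bag)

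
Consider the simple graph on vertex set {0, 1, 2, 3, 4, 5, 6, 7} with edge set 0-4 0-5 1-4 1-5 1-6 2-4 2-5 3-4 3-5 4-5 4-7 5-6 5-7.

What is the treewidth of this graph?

2

A width-2 tree decomposition is:
Bags: B1 = {1, 4, 5}  B2 = {3, 4, 5}  B3 = {0, 4, 5}  B4 = {2, 4, 5}  B5 = {1, 5, 6}  B6 = {4, 5, 7}
Tree: B1–B2, B1–B3, B2–B4, B1–B5, B4–B6
Every bag has size at most 3, so the width is 3 − 1 = 2 and tw(G) ≤ 2. For the lower bound, the 3 vertices {0, 4, 5} are pairwise adjacent, and any tree decomposition puts a clique entirely inside one bag — forcing width ≥ 2. The upper and lower bounds meet at 2, so that is the treewidth.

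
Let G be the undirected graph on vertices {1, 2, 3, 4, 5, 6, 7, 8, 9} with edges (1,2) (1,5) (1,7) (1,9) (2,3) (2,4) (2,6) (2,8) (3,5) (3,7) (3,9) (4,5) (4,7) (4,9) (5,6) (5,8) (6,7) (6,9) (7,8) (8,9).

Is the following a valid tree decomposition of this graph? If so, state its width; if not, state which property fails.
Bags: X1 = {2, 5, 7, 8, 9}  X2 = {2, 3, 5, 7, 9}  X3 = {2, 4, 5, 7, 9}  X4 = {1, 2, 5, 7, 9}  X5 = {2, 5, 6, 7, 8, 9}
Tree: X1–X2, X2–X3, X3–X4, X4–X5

No — bags containing vertex 8 are not connected in the tree.

A tree decomposition must satisfy three properties: every vertex lies in some bag; for every edge, both endpoints lie together in some bag; and for every vertex, the bags containing it form a connected subtree. Here bags containing vertex 8 are not connected in the tree, so the decomposition is invalid.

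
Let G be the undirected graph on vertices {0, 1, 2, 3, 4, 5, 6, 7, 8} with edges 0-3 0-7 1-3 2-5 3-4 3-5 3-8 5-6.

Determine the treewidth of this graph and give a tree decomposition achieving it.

The largest bag has 2 vertices, giving width 1; this decomposition certifies tw(G) ≤ 1. Any graph with an edge has treewidth ≥ 1, and G has the edge 3–8. Therefore the treewidth is 1.

Treewidth 1.
Bags: B1 = {3, 8}  B2 = {3, 5}  B3 = {5, 6}  B4 = {2, 5}  B5 = {0, 3}  B6 = {3, 4}  B7 = {1, 3}  B8 = {0, 7}
Tree: B1–B2, B2–B3, B2–B4, B1–B5, B2–B6, B5–B7, B5–B8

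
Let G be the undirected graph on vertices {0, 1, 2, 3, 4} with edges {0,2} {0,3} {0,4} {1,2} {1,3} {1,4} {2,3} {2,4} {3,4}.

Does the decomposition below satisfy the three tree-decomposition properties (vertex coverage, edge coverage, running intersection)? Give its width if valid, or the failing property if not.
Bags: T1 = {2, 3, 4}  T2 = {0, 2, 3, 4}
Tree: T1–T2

A tree decomposition must satisfy three properties: every vertex lies in some bag; for every edge, both endpoints lie together in some bag; and for every vertex, the bags containing it form a connected subtree. Here vertex 1 appears in no bag, so the decomposition is invalid.

No — vertex 1 appears in no bag.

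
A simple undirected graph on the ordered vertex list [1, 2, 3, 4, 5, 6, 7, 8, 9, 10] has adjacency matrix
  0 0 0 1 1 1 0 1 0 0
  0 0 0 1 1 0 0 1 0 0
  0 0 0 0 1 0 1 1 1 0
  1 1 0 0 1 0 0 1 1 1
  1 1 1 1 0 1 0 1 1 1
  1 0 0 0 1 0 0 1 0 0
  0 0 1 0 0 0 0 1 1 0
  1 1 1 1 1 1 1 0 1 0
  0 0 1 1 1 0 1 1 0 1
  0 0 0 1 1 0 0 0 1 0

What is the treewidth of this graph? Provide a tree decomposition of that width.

Treewidth 3.
One optimal decomposition is:
Bags: B1 = {4, 5, 9, 10}  B2 = {4, 5, 8, 9}  B3 = {1, 4, 5, 8}  B4 = {1, 5, 6, 8}  B5 = {3, 5, 8, 9}  B6 = {3, 7, 8, 9}  B7 = {2, 4, 5, 8}
Tree: B1–B2, B2–B3, B3–B4, B2–B5, B5–B6, B2–B7

Each bag holds 4 vertices, so the decomposition has width 3, which upper-bounds the treewidth. On the other hand G contains the 4-clique {3, 5, 8, 9}. A clique must lie in a single bag of any decomposition, so no decomposition can have width below 3. Combining the bounds, tw(G) = 3.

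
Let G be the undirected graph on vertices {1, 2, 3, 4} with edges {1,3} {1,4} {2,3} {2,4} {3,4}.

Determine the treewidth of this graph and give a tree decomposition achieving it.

Treewidth 2.
One optimal decomposition is:
Bags: B1 = {1, 3, 4}  B2 = {2, 3, 4}
Tree: B1–B2

Each bag holds 3 vertices, so the decomposition has width 2, which upper-bounds the treewidth. For the lower bound, the 3 vertices {1, 3, 4} are pairwise adjacent, and any tree decomposition puts a clique entirely inside one bag — forcing width ≥ 2. Combining the bounds, tw(G) = 2.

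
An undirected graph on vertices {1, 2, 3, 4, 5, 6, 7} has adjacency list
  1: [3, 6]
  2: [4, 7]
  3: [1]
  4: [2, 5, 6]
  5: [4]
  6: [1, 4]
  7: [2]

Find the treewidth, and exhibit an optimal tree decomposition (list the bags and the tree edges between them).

Each bag holds 2 vertices, so the decomposition has width 1, which upper-bounds the treewidth. G has an edge, so its treewidth is at least 1. Combining the bounds, tw(G) = 1.

Treewidth 1.
One optimal decomposition is:
Bags: B1 = {4, 6}  B2 = {1, 6}  B3 = {2, 4}  B4 = {4, 5}  B5 = {1, 3}  B6 = {2, 7}
Tree: B1–B2, B1–B3, B1–B4, B2–B5, B3–B6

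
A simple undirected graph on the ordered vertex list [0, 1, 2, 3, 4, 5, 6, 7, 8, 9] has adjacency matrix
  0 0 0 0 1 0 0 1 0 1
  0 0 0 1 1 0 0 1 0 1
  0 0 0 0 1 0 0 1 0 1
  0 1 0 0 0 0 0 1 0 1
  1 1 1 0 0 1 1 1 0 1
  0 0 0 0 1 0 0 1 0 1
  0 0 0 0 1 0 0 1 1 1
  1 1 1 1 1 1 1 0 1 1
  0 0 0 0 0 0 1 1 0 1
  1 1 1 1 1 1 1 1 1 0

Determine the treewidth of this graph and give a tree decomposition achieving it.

The largest bag has 4 vertices, giving width 3; this decomposition certifies tw(G) ≤ 3. Conversely, {6, 7, 8, 9} is a clique of size 4, and the vertices of any clique must share a bag in every tree decomposition; so some bag has ≥ 4 vertices and tw(G) ≥ 3. Combining the bounds, tw(G) = 3.

Treewidth 3.
Bags: B1 = {1, 4, 7, 9}  B2 = {0, 4, 7, 9}  B3 = {4, 6, 7, 9}  B4 = {4, 5, 7, 9}  B5 = {6, 7, 8, 9}  B6 = {2, 4, 7, 9}  B7 = {1, 3, 7, 9}
Tree: B1–B2, B2–B3, B1–B4, B3–B5, B4–B6, B1–B7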